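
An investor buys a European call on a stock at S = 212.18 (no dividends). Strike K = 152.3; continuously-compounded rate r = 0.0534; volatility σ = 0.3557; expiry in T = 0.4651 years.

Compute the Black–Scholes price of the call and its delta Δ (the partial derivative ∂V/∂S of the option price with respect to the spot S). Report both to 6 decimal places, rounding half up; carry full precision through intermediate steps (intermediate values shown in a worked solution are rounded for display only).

σ√T = 0.3557·√0.4651 = 0.242581
d₁ = (ln(S/K) + (r+σ²/2)T) / (σ√T) = (ln(212.18/152.3) + (0.0534+0.3557²/2)·0.4651) / 0.242581 = (0.331583 + 0.054259) / 0.242581 = 1.590568
d₂ = d₁ − σ√T = 1.590568 − 0.242581 = 1.347987
e^{−rT} = e^{−0.0534·0.4651} = 0.975470
N(d₁) = 0.944147,  N(d₂) = 0.911169
Call price V = S·N(d₁) − K·e^{−rT}·N(d₂) = 200.329028 − 135.366882 = 64.962146
Δ = N(d₁) = 0.944147

price = 64.962146
Δ = 0.944147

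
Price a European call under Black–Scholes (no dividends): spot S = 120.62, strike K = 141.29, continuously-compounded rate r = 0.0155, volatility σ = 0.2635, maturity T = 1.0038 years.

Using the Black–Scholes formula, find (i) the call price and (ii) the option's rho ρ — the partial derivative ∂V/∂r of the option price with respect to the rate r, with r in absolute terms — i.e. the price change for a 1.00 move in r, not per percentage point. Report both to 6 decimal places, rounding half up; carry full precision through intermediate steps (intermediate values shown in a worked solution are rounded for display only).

price = 6.320916
ρ = 35.011408

σ√T = 0.2635·√1.0038 = 0.264000
d₁ = (ln(S/K) + (r+σ²/2)T) / (σ√T) = (ln(120.62/141.29) + (0.0155+0.2635²/2)·1.0038) / 0.264000 = (-0.158169 + 0.050407) / 0.264000 = -0.408191
d₂ = d₁ − σ√T = -0.408191 − 0.264000 = -0.672191
e^{−rT} = e^{−0.0155·1.0038} = 0.984562
N(d₁) = 0.341567,  N(d₂) = 0.250731
Call price V = S·N(d₁) − K·e^{−rT}·N(d₂) = 41.199784 − 34.878868 = 6.320916
ρ = K·T·e^{−rT}·N(d₂) = 35.011408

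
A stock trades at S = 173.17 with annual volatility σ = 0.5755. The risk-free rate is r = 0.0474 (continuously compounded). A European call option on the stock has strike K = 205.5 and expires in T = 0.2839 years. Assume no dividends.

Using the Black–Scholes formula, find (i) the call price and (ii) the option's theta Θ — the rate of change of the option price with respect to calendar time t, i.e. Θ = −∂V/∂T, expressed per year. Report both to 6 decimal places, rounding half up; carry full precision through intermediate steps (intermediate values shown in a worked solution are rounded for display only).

price = 11.045972
Θ = -37.378934

σ√T = 0.5755·√0.2839 = 0.306639
d₁ = (ln(S/K) + (r+σ²/2)T) / (σ√T) = (ln(173.17/205.5) + (0.0474+0.5755²/2)·0.2839) / 0.306639 = (-0.171172 + 0.060471) / 0.306639 = -0.361015
d₂ = d₁ − σ√T = -0.361015 − 0.306639 = -0.667655
e^{−rT} = e^{−0.0474·0.2839} = 0.986633
N(d₁) = 0.359044,  N(d₂) = 0.252177
Call price V = S·N(d₁) − K·e^{−rT}·N(d₂) = 62.175651 − 51.129679 = 11.045972
φ(d₁) = (1/√(2π))·e^{−d₁²/2} = 0.373774
Θ = −S·φ(d₁)·σ/(2√T) − r·K·e^{−rT}·N(d₂) = −34.955387 − 2.423547 = -37.378934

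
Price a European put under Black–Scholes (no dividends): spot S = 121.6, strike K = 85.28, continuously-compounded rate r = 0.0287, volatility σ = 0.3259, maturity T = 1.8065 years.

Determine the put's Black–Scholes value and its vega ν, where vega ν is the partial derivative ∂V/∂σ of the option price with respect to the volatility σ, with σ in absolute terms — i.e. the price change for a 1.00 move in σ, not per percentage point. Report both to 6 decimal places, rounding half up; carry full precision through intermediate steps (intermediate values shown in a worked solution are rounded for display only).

price = 4.081990
ν = 33.759912

σ√T = 0.3259·√1.8065 = 0.438029
d₁ = (ln(S/K) + (r+σ²/2)T) / (σ√T) = (ln(121.6/85.28) + (0.0287+0.3259²/2)·1.8065) / 0.438029 = (0.354797 + 0.147781) / 0.438029 = 1.147362
d₂ = d₁ − σ√T = 1.147362 − 0.438029 = 0.709333
e^{−rT} = e^{−0.0287·1.8065} = 0.949475
N(−d₁) = 0.125616,  N(−d₂) = 0.239059
Put price V = K·e^{−rT}·N(−d₂) − S·N(−d₁) = 19.356893 − 15.274903 = 4.081990
φ(d₁) = (1/√(2π))·e^{−d₁²/2} = 0.206561
ν = S·φ(d₁)·√T = 33.759912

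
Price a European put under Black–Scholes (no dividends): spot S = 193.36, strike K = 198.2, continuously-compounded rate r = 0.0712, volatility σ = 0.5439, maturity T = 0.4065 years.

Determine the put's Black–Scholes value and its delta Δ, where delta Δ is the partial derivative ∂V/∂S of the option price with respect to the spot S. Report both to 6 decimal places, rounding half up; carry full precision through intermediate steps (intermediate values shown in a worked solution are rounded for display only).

price = 26.155491
Δ = -0.426396

σ√T = 0.5439·√0.4065 = 0.346776
d₁ = (ln(S/K) + (r+σ²/2)T) / (σ√T) = (ln(193.36/198.2) + (0.0712+0.5439²/2)·0.4065) / 0.346776 = (-0.024723 + 0.089070) / 0.346776 = 0.185557
d₂ = d₁ − σ√T = 0.185557 − 0.346776 = -0.161219
e^{−rT} = e^{−0.0712·0.4065} = 0.971472
N(−d₁) = 0.426396,  N(−d₂) = 0.564040
Put price V = K·e^{−rT}·N(−d₂) − S·N(−d₁) = 108.603431 − 82.447940 = 26.155491
Δ = −N(−d₁) = -0.426396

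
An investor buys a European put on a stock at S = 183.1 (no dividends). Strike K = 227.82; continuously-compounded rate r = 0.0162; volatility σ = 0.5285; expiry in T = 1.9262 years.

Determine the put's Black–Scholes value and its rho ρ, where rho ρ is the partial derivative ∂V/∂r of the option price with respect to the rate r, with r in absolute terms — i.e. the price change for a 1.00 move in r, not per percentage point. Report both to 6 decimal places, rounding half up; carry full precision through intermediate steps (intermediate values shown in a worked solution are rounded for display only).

price = 78.445325
ρ = -311.807818

σ√T = 0.5285·√1.9262 = 0.733493
d₁ = (ln(S/K) + (r+σ²/2)T) / (σ√T) = (ln(183.1/227.82) + (0.0162+0.5285²/2)·1.9262) / 0.733493 = (-0.218523 + 0.300210) / 0.733493 = 0.111367
d₂ = d₁ − σ√T = 0.111367 − 0.733493 = -0.622126
e^{−rT} = e^{−0.0162·1.9262} = 0.969277
N(−d₁) = 0.455663,  N(−d₂) = 0.733070
Put price V = K·e^{−rT}·N(−d₂) − S·N(−d₁) = 161.877177 − 83.431852 = 78.445325
ρ = −K·T·e^{−rT}·N(−d₂) = -311.807818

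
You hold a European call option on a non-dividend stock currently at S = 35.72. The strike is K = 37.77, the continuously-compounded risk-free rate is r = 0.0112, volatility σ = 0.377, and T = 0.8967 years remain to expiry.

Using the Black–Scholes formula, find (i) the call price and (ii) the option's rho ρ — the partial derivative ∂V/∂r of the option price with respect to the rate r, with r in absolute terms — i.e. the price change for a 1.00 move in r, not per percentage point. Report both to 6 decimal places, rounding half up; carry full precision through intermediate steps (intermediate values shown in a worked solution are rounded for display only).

price = 4.384623
ρ = 12.726029

σ√T = 0.377·√0.8967 = 0.356997
d₁ = (ln(S/K) + (r+σ²/2)T) / (σ√T) = (ln(35.72/37.77) + (0.0112+0.377²/2)·0.8967) / 0.356997 = (-0.055804 + 0.073767) / 0.356997 = 0.050315
d₂ = d₁ − σ√T = 0.050315 − 0.356997 = -0.306683
e^{−rT} = e^{−0.0112·0.8967} = 0.990007
N(d₁) = 0.520064,  N(d₂) = 0.379542
Call price V = S·N(d₁) − K·e^{−rT}·N(d₂) = 18.576692 − 14.192069 = 4.384623
ρ = K·T·e^{−rT}·N(d₂) = 12.726029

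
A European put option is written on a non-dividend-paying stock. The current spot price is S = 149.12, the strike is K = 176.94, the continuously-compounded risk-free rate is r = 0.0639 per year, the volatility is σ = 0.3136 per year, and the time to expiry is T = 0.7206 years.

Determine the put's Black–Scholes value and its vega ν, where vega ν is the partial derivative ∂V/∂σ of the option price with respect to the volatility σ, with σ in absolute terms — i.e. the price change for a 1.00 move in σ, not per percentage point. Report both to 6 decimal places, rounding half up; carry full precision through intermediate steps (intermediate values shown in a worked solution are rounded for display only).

σ√T = 0.3136·√0.7206 = 0.266209
d₁ = (ln(S/K) + (r+σ²/2)T) / (σ√T) = (ln(149.12/176.94) + (0.0639+0.3136²/2)·0.7206) / 0.266209 = (-0.171059 + 0.081480) / 0.266209 = -0.336500
d₂ = d₁ − σ√T = -0.336500 − 0.266209 = -0.602709
e^{−rT} = e^{−0.0639·0.7206} = 0.954998
N(−d₁) = 0.631753,  N(−d₂) = 0.726649
Put price V = K·e^{−rT}·N(−d₂) − S·N(−d₁) = 122.787150 − 94.206995 = 28.580154
φ(d₁) = (1/√(2π))·e^{−d₁²/2} = 0.376983
ν = S·φ(d₁)·√T = 47.720510

price = 28.580154
ν = 47.720510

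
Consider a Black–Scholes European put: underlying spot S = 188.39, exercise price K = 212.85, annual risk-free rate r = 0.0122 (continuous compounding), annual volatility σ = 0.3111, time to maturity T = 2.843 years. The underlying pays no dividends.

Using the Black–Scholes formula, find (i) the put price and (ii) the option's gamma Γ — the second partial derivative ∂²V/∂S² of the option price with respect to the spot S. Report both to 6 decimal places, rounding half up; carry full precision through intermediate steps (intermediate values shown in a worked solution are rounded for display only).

σ√T = 0.3111·√2.843 = 0.524552
d₁ = (ln(S/K) + (r+σ²/2)T) / (σ√T) = (ln(188.39/212.85) + (0.0122+0.3111²/2)·2.843) / 0.524552 = (-0.122073 + 0.172262) / 0.524552 = 0.095679
d₂ = d₁ − σ√T = 0.095679 − 0.524552 = -0.428873
e^{−rT} = e^{−0.0122·2.843} = 0.965910
N(−d₁) = 0.461888,  N(−d₂) = 0.665992
Put price V = K·e^{−rT}·N(−d₂) − S·N(−d₁) = 136.923961 − 87.015046 = 49.908915
φ(d₁) = (1/√(2π))·e^{−d₁²/2} = 0.397120
Γ = φ(d₁) / (S·σ·√T) = 0.004019

price = 49.908915
Γ = 0.004019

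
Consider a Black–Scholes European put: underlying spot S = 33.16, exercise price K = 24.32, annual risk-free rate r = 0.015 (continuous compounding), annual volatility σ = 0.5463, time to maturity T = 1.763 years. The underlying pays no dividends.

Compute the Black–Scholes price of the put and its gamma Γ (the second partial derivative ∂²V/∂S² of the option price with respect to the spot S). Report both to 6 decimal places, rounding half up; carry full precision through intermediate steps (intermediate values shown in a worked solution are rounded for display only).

price = 4.115381
Γ = 0.011786

σ√T = 0.5463·√1.763 = 0.725366
d₁ = (ln(S/K) + (r+σ²/2)T) / (σ√T) = (ln(33.16/24.32) + (0.015+0.5463²/2)·1.763) / 0.725366 = (0.310045 + 0.289523) / 0.725366 = 0.826573
d₂ = d₁ − σ√T = 0.826573 − 0.725366 = 0.101207
e^{−rT} = e^{−0.015·1.763} = 0.973902
N(−d₁) = 0.204239,  N(−d₂) = 0.459693
Put price V = K·e^{−rT}·N(−d₂) − S·N(−d₁) = 10.887962 − 6.772581 = 4.115381
φ(d₁) = (1/√(2π))·e^{−d₁²/2} = 0.283498
Γ = φ(d₁) / (S·σ·√T) = 0.011786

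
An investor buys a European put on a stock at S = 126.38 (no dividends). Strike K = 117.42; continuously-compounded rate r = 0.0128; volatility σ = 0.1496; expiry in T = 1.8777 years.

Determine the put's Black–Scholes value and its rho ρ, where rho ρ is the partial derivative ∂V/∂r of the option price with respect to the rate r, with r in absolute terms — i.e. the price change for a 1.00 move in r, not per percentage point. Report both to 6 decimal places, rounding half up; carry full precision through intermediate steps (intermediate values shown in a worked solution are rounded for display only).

price = 5.052534
ρ = -76.282493

σ√T = 0.1496·√1.8777 = 0.204996
d₁ = (ln(S/K) + (r+σ²/2)T) / (σ√T) = (ln(126.38/117.42) + (0.0128+0.1496²/2)·1.8777) / 0.204996 = (0.073536 + 0.045046) / 0.204996 = 0.578462
d₂ = d₁ − σ√T = 0.578462 − 0.204996 = 0.373466
e^{−rT} = e^{−0.0128·1.8777} = 0.976252
N(−d₁) = 0.281476,  N(−d₂) = 0.354401
Put price V = K·e^{−rT}·N(−d₂) − S·N(−d₁) = 40.625495 − 35.572962 = 5.052534
ρ = −K·T·e^{−rT}·N(−d₂) = -76.282493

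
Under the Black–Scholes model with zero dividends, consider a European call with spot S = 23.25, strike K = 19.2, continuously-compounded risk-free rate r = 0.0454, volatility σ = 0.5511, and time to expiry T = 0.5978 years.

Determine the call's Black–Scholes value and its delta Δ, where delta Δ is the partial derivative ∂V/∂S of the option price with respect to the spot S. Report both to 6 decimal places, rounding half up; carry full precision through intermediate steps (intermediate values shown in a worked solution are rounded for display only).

price = 6.265823
Δ = 0.766058

σ√T = 0.5511·√0.5978 = 0.426097
d₁ = (ln(S/K) + (r+σ²/2)T) / (σ√T) = (ln(23.25/19.2) + (0.0454+0.5511²/2)·0.5978) / 0.426097 = (0.191395 + 0.117919) / 0.426097 = 0.725925
d₂ = d₁ − σ√T = 0.725925 − 0.426097 = 0.299828
e^{−rT} = e^{−0.0454·0.5978} = 0.973225
N(d₁) = 0.766058,  N(d₂) = 0.617846
Call price V = S·N(d₁) − K·e^{−rT}·N(d₂) = 17.810838 − 11.545015 = 6.265823
Δ = N(d₁) = 0.766058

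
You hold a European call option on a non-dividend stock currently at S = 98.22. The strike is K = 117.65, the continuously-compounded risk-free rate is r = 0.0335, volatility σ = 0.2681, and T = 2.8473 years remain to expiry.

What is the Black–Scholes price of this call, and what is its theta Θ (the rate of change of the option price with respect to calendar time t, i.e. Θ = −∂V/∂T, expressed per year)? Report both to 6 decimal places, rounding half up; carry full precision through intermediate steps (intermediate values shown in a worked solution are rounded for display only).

price = 14.312291
Θ = -4.326258

σ√T = 0.2681·√2.8473 = 0.452390
d₁ = (ln(S/K) + (r+σ²/2)T) / (σ√T) = (ln(98.22/117.65) + (0.0335+0.2681²/2)·2.8473) / 0.452390 = (-0.180504 + 0.197713) / 0.452390 = 0.038040
d₂ = d₁ − σ√T = 0.038040 − 0.452390 = -0.414351
e^{−rT} = e^{−0.0335·2.8473} = 0.909023
N(d₁) = 0.515172,  N(d₂) = 0.339309
Call price V = S·N(d₁) − K·e^{−rT}·N(d₂) = 50.600197 − 36.287906 = 14.312291
φ(d₁) = (1/√(2π))·e^{−d₁²/2} = 0.398654
Θ = −S·φ(d₁)·σ/(2√T) − r·K·e^{−rT}·N(d₂) = −3.110613 − 1.215645 = -4.326258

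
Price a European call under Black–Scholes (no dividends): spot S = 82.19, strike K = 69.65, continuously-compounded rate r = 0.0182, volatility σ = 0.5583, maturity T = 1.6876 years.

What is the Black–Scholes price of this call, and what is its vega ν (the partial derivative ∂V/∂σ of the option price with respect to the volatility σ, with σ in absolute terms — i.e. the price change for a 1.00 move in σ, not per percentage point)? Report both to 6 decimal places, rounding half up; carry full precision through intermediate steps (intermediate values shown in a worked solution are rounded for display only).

price = 29.255139
ν = 34.856822

σ√T = 0.5583·√1.6876 = 0.725274
d₁ = (ln(S/K) + (r+σ²/2)T) / (σ√T) = (ln(82.19/69.65) + (0.0182+0.5583²/2)·1.6876) / 0.725274 = (0.165551 + 0.293726) / 0.725274 = 0.633245
d₂ = d₁ − σ√T = 0.633245 − 0.725274 = -0.092029
e^{−rT} = e^{−0.0182·1.6876} = 0.969753
N(d₁) = 0.736713,  N(d₂) = 0.463338
Call price V = S·N(d₁) − K·e^{−rT}·N(d₂) = 60.550468 − 31.295329 = 29.255139
φ(d₁) = (1/√(2π))·e^{−d₁²/2} = 0.326463
ν = S·φ(d₁)·√T = 34.856822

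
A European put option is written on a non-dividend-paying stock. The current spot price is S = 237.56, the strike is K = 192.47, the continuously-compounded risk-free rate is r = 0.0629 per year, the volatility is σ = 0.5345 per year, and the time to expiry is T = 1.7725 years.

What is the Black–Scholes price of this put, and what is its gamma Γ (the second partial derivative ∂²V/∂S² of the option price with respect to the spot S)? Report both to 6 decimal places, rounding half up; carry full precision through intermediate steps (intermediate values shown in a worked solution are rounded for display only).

σ√T = 0.5345·√1.7725 = 0.711608
d₁ = (ln(S/K) + (r+σ²/2)T) / (σ√T) = (ln(237.56/192.47) + (0.0629+0.5345²/2)·1.7725) / 0.711608 = (0.210480 + 0.364683) / 0.711608 = 0.808258
d₂ = d₁ − σ√T = 0.808258 − 0.711608 = 0.096650
e^{−rT} = e^{−0.0629·1.7725} = 0.894500
N(−d₁) = 0.209471,  N(−d₂) = 0.461502
Put price V = K·e^{−rT}·N(−d₂) − S·N(−d₁) = 79.454235 − 49.761912 = 29.692323
φ(d₁) = (1/√(2π))·e^{−d₁²/2} = 0.287774
Γ = φ(d₁) / (S·σ·√T) = 0.001702

price = 29.692323
Γ = 0.001702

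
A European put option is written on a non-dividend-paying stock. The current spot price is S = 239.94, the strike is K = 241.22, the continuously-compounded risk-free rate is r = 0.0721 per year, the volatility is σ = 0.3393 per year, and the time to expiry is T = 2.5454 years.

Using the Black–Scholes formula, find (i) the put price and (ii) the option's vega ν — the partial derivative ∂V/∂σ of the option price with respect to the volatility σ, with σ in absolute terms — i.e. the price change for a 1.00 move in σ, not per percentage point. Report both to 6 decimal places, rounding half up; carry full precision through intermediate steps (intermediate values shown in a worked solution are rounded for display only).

price = 29.886663
ν = 127.571698

σ√T = 0.3393·√2.5454 = 0.541330
d₁ = (ln(S/K) + (r+σ²/2)T) / (σ√T) = (ln(239.94/241.22) + (0.0721+0.3393²/2)·2.5454) / 0.541330 = (-0.005320 + 0.330042) / 0.541330 = 0.599860
d₂ = d₁ − σ√T = 0.599860 − 0.541330 = 0.058530
e^{−rT} = e^{−0.0721·2.5454} = 0.832332
N(−d₁) = 0.274300,  N(−d₂) = 0.476663
Put price V = K·e^{−rT}·N(−d₂) − S·N(−d₁) = 95.702189 − 65.815526 = 29.886663
φ(d₁) = (1/√(2π))·e^{−d₁²/2} = 0.333253
ν = S·φ(d₁)·√T = 127.571698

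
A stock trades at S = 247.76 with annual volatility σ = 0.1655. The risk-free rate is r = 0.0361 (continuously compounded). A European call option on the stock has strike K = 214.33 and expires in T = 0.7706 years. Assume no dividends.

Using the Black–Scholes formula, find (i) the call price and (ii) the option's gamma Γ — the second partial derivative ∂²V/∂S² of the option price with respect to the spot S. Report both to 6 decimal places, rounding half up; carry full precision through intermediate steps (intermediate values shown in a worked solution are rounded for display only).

σ√T = 0.1655·√0.7706 = 0.145282
d₁ = (ln(S/K) + (r+σ²/2)T) / (σ√T) = (ln(247.76/214.33) + (0.0361+0.1655²/2)·0.7706) / 0.145282 = (0.144944 + 0.038372) / 0.145282 = 1.261791
d₂ = d₁ − σ√T = 1.261791 − 0.145282 = 1.116509
e^{−rT} = e^{−0.0361·0.7706} = 0.972565
N(d₁) = 0.896488,  N(d₂) = 0.867898
Call price V = S·N(d₁) − K·e^{−rT}·N(d₂) = 222.113856 − 180.913106 = 41.200750
φ(d₁) = (1/√(2π))·e^{−d₁²/2} = 0.179964
Γ = φ(d₁) / (S·σ·√T) = 0.005000

price = 41.200750
Γ = 0.005000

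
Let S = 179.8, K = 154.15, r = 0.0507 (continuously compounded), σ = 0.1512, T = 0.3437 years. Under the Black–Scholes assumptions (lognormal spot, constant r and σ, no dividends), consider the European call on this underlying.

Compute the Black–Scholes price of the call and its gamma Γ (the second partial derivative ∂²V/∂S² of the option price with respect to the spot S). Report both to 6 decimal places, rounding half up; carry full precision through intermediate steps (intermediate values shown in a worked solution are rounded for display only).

σ√T = 0.1512·√0.3437 = 0.088642
d₁ = (ln(S/K) + (r+σ²/2)T) / (σ√T) = (ln(179.8/154.15) + (0.0507+0.1512²/2)·0.3437) / 0.088642 = (0.153919 + 0.021354) / 0.088642 = 1.977307
d₂ = d₁ − σ√T = 1.977307 − 0.088642 = 1.888665
e^{−rT} = e^{−0.0507·0.3437} = 0.982725
N(d₁) = 0.975997,  N(d₂) = 0.970532
Call price V = S·N(d₁) − K·e^{−rT}·N(d₂) = 175.484180 − 147.023036 = 28.461144
φ(d₁) = (1/√(2π))·e^{−d₁²/2} = 0.056483
Γ = φ(d₁) / (S·σ·√T) = 0.003544

price = 28.461144
Γ = 0.003544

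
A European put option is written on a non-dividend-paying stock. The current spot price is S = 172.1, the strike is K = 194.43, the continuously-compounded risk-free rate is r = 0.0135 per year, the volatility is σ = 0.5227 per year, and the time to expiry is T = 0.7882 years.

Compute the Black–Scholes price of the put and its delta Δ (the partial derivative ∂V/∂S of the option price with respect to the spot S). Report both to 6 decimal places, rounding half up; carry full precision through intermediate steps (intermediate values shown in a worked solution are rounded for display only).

price = 44.513236
Δ = -0.503165

σ√T = 0.5227·√0.7882 = 0.464056
d₁ = (ln(S/K) + (r+σ²/2)T) / (σ√T) = (ln(172.1/194.43) + (0.0135+0.5227²/2)·0.7882) / 0.464056 = (-0.121996 + 0.118315) / 0.464056 = -0.007934
d₂ = d₁ − σ√T = -0.007934 − 0.464056 = -0.471990
e^{−rT} = e^{−0.0135·0.7882} = 0.989416
N(−d₁) = 0.503165,  N(−d₂) = 0.681533
Put price V = K·e^{−rT}·N(−d₂) − S·N(−d₁) = 131.107938 − 86.594701 = 44.513236
Δ = −N(−d₁) = -0.503165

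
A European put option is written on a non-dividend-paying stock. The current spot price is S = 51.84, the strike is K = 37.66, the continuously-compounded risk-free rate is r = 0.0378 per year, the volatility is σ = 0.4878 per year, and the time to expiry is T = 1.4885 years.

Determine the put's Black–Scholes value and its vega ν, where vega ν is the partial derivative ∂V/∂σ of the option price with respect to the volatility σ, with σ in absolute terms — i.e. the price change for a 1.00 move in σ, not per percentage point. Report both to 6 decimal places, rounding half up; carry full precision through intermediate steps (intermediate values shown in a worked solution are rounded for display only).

price = 3.997935
ν = 16.387578

σ√T = 0.4878·√1.4885 = 0.595136
d₁ = (ln(S/K) + (r+σ²/2)T) / (σ√T) = (ln(51.84/37.66) + (0.0378+0.4878²/2)·1.4885) / 0.595136 = (0.319564 + 0.233359) / 0.595136 = 0.929069
d₂ = d₁ − σ√T = 0.929069 − 0.595136 = 0.333933
e^{−rT} = e^{−0.0378·1.4885} = 0.945288
N(−d₁) = 0.176427,  N(−d₂) = 0.369215
Put price V = K·e^{−rT}·N(−d₂) − S·N(−d₁) = 13.143896 − 9.145962 = 3.997935
φ(d₁) = (1/√(2π))·e^{−d₁²/2} = 0.259105
ν = S·φ(d₁)·√T = 16.387578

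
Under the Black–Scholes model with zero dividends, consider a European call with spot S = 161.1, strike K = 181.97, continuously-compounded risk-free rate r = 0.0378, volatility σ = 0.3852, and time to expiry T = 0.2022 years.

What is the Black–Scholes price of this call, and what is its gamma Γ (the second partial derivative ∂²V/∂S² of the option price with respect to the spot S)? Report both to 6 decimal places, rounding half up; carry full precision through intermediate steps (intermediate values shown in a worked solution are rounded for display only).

σ√T = 0.3852·√0.2022 = 0.173212
d₁ = (ln(S/K) + (r+σ²/2)T) / (σ√T) = (ln(161.1/181.97) + (0.0378+0.3852²/2)·0.2022) / 0.173212 = (-0.121817 + 0.022644) / 0.173212 = -0.572550
d₂ = d₁ − σ√T = -0.572550 − 0.173212 = -0.745762
e^{−rT} = e^{−0.0378·0.2022} = 0.992386
N(d₁) = 0.283475,  N(d₂) = 0.227906
Call price V = S·N(d₁) − K·e^{−rT}·N(d₂) = 45.667778 − 41.156240 = 4.511538
φ(d₁) = (1/√(2π))·e^{−d₁²/2} = 0.338631
Γ = φ(d₁) / (S·σ·√T) = 0.012135

price = 4.511538
Γ = 0.012135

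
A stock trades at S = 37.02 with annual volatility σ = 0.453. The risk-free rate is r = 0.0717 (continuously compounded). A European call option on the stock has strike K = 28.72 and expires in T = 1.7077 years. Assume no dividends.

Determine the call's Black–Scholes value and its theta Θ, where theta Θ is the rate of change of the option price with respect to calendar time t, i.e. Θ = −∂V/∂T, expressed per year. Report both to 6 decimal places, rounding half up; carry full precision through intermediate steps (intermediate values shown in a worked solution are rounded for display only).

σ√T = 0.453·√1.7077 = 0.591976
d₁ = (ln(S/K) + (r+σ²/2)T) / (σ√T) = (ln(37.02/28.72) + (0.0717+0.453²/2)·1.7077) / 0.591976 = (0.253865 + 0.297660) / 0.591976 = 0.931667
d₂ = d₁ − σ√T = 0.931667 − 0.591976 = 0.339691
e^{−rT} = e^{−0.0717·1.7077} = 0.884757
N(d₁) = 0.824246,  N(d₂) = 0.632955
Call price V = S·N(d₁) − K·e^{−rT}·N(d₂) = 30.513575 − 16.083540 = 14.430035
φ(d₁) = (1/√(2π))·e^{−d₁²/2} = 0.258479
Θ = −S·φ(d₁)·σ/(2√T) − r·K·e^{−rT}·N(d₂) = −1.658534 − 1.153190 = -2.811724

price = 14.430035
Θ = -2.811724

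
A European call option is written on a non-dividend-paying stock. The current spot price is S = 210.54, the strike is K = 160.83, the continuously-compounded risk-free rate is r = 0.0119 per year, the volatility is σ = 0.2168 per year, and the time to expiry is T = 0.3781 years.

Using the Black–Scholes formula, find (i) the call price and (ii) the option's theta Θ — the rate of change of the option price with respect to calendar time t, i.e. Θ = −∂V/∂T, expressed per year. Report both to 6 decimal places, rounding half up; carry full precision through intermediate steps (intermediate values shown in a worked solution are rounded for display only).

σ√T = 0.2168·√0.3781 = 0.133310
d₁ = (ln(S/K) + (r+σ²/2)T) / (σ√T) = (ln(210.54/160.83) + (0.0119+0.2168²/2)·0.3781) / 0.133310 = (0.269328 + 0.013385) / 0.133310 = 2.120719
d₂ = d₁ − σ√T = 2.120719 − 0.133310 = 1.987409
e^{−rT} = e^{−0.0119·0.3781} = 0.995511
N(d₁) = 0.983027,  N(d₂) = 0.976561
Call price V = S·N(d₁) − K·e^{−rT}·N(d₂) = 206.966558 − 156.355286 = 50.611271
φ(d₁) = (1/√(2π))·e^{−d₁²/2} = 0.042102
Θ = −S·φ(d₁)·σ/(2√T) − r·K·e^{−rT}·N(d₂) = −1.562652 − 1.860628 = -3.423280

price = 50.611271
Θ = -3.423280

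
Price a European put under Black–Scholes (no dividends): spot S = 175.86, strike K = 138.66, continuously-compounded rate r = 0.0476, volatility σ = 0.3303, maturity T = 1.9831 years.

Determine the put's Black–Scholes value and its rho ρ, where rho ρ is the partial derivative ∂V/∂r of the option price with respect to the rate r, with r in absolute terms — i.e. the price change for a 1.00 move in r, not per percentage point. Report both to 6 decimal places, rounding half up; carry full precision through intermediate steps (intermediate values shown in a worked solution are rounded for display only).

price = 9.521258
ρ = -78.850969

σ√T = 0.3303·√1.9831 = 0.465137
d₁ = (ln(S/K) + (r+σ²/2)T) / (σ√T) = (ln(175.86/138.66) + (0.0476+0.3303²/2)·1.9831) / 0.465137 = (0.237663 + 0.202572) / 0.465137 = 0.946463
d₂ = d₁ − σ√T = 0.946463 − 0.465137 = 0.481326
e^{−rT} = e^{−0.0476·1.9831} = 0.909923
N(−d₁) = 0.171956,  N(−d₂) = 0.315142
Put price V = K·e^{−rT}·N(−d₂) − S·N(−d₁) = 39.761469 − 30.240211 = 9.521258
ρ = −K·T·e^{−rT}·N(−d₂) = -78.850969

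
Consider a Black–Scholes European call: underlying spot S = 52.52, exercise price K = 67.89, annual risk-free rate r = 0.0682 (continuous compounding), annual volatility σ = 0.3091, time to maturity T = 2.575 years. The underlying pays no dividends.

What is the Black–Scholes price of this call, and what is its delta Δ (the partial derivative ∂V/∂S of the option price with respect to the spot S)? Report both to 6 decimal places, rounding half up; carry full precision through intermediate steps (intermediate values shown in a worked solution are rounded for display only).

price = 8.643478
Δ = 0.533686

σ√T = 0.3091·√2.575 = 0.496007
d₁ = (ln(S/K) + (r+σ²/2)T) / (σ√T) = (ln(52.52/67.89) + (0.0682+0.3091²/2)·2.575) / 0.496007 = (-0.256695 + 0.298626) / 0.496007 = 0.084538
d₂ = d₁ − σ√T = 0.084538 − 0.496007 = -0.411468
e^{−rT} = e^{−0.0682·2.575} = 0.838941
N(d₁) = 0.533686,  N(d₂) = 0.340365
Call price V = S·N(d₁) − K·e^{−rT}·N(d₂) = 28.029181 − 19.385703 = 8.643478
Δ = N(d₁) = 0.533686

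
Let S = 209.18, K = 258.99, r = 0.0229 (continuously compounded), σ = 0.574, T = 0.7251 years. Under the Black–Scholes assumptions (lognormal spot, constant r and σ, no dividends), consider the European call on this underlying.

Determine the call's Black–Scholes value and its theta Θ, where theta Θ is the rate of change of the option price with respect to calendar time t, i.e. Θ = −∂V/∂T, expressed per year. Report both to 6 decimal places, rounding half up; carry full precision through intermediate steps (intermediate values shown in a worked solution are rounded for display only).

price = 25.514163
Θ = -29.283591

σ√T = 0.574·√0.7251 = 0.488777
d₁ = (ln(S/K) + (r+σ²/2)T) / (σ√T) = (ln(209.18/258.99) + (0.0229+0.574²/2)·0.7251) / 0.488777 = (-0.213594 + 0.136056) / 0.488777 = -0.158637
d₂ = d₁ − σ√T = -0.158637 − 0.488777 = -0.647414
e^{−rT} = e^{−0.0229·0.7251} = 0.983532
N(d₁) = 0.436978,  N(d₂) = 0.258682
Call price V = S·N(d₁) − K·e^{−rT}·N(d₂) = 91.406961 − 65.892798 = 25.514163
φ(d₁) = (1/√(2π))·e^{−d₁²/2} = 0.393954
Θ = −S·φ(d₁)·σ/(2√T) − r·K·e^{−rT}·N(d₂) = −27.774645 − 1.508945 = -29.283591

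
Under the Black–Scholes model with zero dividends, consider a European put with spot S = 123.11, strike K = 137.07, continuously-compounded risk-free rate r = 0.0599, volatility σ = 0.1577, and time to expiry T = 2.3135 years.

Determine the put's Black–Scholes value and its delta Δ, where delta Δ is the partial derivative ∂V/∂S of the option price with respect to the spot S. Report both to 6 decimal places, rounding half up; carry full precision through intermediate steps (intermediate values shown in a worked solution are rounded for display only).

price = 9.780451
Δ = -0.401348

σ√T = 0.1577·√2.3135 = 0.239865
d₁ = (ln(S/K) + (r+σ²/2)T) / (σ√T) = (ln(123.11/137.07) + (0.0599+0.1577²/2)·2.3135) / 0.239865 = (-0.107413 + 0.167346) / 0.239865 = 0.249860
d₂ = d₁ − σ√T = 0.249860 − 0.239865 = 0.009996
e^{−rT} = e^{−0.0599·2.3135} = 0.870595
N(−d₁) = 0.401348,  N(−d₂) = 0.496012
Put price V = K·e^{−rT}·N(−d₂) − S·N(−d₁) = 59.190358 − 49.409906 = 9.780451
Δ = −N(−d₁) = -0.401348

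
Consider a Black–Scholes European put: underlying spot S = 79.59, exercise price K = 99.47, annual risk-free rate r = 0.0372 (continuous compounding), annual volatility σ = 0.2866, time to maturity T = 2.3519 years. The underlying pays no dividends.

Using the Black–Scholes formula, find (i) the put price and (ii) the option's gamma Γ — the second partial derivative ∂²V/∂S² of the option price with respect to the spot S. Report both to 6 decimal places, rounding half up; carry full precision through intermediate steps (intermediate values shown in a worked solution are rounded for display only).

price = 21.309434
Γ = 0.011360

σ√T = 0.2866·√2.3519 = 0.439527
d₁ = (ln(S/K) + (r+σ²/2)T) / (σ√T) = (ln(79.59/99.47) + (0.0372+0.2866²/2)·2.3519) / 0.439527 = (-0.222968 + 0.184083) / 0.439527 = -0.088470
d₂ = d₁ − σ√T = -0.088470 − 0.439527 = -0.527997
e^{−rT} = e^{−0.0372·2.3519} = 0.916227
N(−d₁) = 0.535248,  N(−d₂) = 0.701249
Put price V = K·e^{−rT}·N(−d₂) − S·N(−d₁) = 63.909855 − 42.600422 = 21.309434
φ(d₁) = (1/√(2π))·e^{−d₁²/2} = 0.397384
Γ = φ(d₁) / (S·σ·√T) = 0.011360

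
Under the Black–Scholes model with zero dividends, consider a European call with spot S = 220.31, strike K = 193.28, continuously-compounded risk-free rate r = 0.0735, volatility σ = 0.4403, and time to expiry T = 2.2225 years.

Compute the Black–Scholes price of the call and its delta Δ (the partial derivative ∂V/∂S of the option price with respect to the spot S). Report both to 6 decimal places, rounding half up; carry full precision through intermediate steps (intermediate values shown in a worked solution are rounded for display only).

σ√T = 0.4403·√2.2225 = 0.656402
d₁ = (ln(S/K) + (r+σ²/2)T) / (σ√T) = (ln(220.31/193.28) + (0.0735+0.4403²/2)·2.2225) / 0.656402 = (0.130896 + 0.378785) / 0.656402 = 0.776477
d₂ = d₁ − σ√T = 0.776477 − 0.656402 = 0.120076
e^{−rT} = e^{−0.0735·2.2225} = 0.849291
N(d₁) = 0.781266,  N(d₂) = 0.547788
Call price V = S·N(d₁) − K·e^{−rT}·N(d₂) = 172.120806 − 89.919978 = 82.200829
Δ = N(d₁) = 0.781266

price = 82.200829
Δ = 0.781266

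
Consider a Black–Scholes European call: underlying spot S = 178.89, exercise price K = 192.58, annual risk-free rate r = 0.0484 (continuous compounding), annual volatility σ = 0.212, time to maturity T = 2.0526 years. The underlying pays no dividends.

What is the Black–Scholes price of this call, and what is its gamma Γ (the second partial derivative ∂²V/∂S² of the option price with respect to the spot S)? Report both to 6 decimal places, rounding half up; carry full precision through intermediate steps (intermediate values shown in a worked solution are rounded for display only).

σ√T = 0.212·√2.0526 = 0.303730
d₁ = (ln(S/K) + (r+σ²/2)T) / (σ√T) = (ln(178.89/192.58) + (0.0484+0.212²/2)·2.0526) / 0.303730 = (-0.073741 + 0.145472) / 0.303730 = 0.236168
d₂ = d₁ − σ√T = 0.236168 − 0.303730 = -0.067562
e^{−rT} = e^{−0.0484·2.0526} = 0.905430
N(d₁) = 0.593349,  N(d₂) = 0.473067
Call price V = S·N(d₁) − K·e^{−rT}·N(d₂) = 106.144162 − 82.487564 = 23.656599
φ(d₁) = (1/√(2π))·e^{−d₁²/2} = 0.387970
Γ = φ(d₁) / (S·σ·√T) = 0.007140

price = 23.656599
Γ = 0.007140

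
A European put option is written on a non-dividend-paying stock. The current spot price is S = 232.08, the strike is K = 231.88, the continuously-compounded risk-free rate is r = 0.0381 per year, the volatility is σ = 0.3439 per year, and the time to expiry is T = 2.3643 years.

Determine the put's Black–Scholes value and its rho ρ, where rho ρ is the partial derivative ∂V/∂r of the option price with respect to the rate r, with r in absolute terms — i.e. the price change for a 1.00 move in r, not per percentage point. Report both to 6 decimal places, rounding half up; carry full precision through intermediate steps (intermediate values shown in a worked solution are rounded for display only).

price = 36.870219
ρ = -268.948850

σ√T = 0.3439·√2.3643 = 0.528790
d₁ = (ln(S/K) + (r+σ²/2)T) / (σ√T) = (ln(232.08/231.88) + (0.0381+0.3439²/2)·2.3643) / 0.528790 = (0.000862 + 0.229889) / 0.528790 = 0.436376
d₂ = d₁ − σ√T = 0.436376 − 0.528790 = -0.092414
e^{−rT} = e^{−0.0381·2.3643} = 0.913858
N(−d₁) = 0.331282,  N(−d₂) = 0.536815
Put price V = K·e^{−rT}·N(−d₂) − S·N(−d₁) = 113.754113 − 76.883894 = 36.870219
ρ = −K·T·e^{−rT}·N(−d₂) = -268.948850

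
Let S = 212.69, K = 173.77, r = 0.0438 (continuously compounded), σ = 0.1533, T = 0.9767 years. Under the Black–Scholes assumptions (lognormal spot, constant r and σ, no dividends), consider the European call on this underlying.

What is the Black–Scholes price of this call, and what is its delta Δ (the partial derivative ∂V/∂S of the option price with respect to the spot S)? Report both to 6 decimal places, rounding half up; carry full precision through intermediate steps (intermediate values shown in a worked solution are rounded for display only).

σ√T = 0.1533·√0.9767 = 0.151504
d₁ = (ln(S/K) + (r+σ²/2)T) / (σ√T) = (ln(212.69/173.77) + (0.0438+0.1533²/2)·0.9767) / 0.151504 = (0.202103 + 0.054256) / 0.151504 = 1.692101
d₂ = d₁ − σ√T = 1.692101 − 0.151504 = 1.540597
e^{−rT} = e^{−0.0438·0.9767} = 0.958123
N(d₁) = 0.954687,  N(d₂) = 0.938293
Call price V = S·N(d₁) − K·e^{−rT}·N(d₂) = 203.052297 − 156.219125 = 46.833172
Δ = N(d₁) = 0.954687

price = 46.833172
Δ = 0.954687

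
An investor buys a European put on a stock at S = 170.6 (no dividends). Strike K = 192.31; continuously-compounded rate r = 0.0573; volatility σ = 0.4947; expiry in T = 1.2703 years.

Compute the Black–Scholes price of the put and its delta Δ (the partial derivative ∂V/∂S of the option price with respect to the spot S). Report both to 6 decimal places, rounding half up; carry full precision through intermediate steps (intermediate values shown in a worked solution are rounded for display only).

σ√T = 0.4947·√1.2703 = 0.557564
d₁ = (ln(S/K) + (r+σ²/2)T) / (σ√T) = (ln(170.6/192.31) + (0.0573+0.4947²/2)·1.2703) / 0.557564 = (-0.119787 + 0.228227) / 0.557564 = 0.194489
d₂ = d₁ − σ√T = 0.194489 − 0.557564 = -0.363075
e^{−rT} = e^{−0.0573·1.2703} = 0.929798
N(−d₁) = 0.422896,  N(−d₂) = 0.641726
Put price V = K·e^{−rT}·N(−d₂) − S·N(−d₁) = 114.746588 − 72.146135 = 42.600453
Δ = −N(−d₁) = -0.422896

price = 42.600453
Δ = -0.422896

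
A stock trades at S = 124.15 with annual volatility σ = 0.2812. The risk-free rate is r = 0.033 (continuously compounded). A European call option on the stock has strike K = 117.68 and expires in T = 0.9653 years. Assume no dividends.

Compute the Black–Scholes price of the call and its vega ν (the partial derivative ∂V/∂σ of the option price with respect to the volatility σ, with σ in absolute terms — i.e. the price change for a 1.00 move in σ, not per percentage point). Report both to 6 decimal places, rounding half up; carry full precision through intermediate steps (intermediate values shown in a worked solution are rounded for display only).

price = 18.777305
ν = 44.032006

σ√T = 0.2812·√0.9653 = 0.276278
d₁ = (ln(S/K) + (r+σ²/2)T) / (σ√T) = (ln(124.15/117.68) + (0.033+0.2812²/2)·0.9653) / 0.276278 = (0.053521 + 0.070020) / 0.276278 = 0.447162
d₂ = d₁ − σ√T = 0.447162 − 0.276278 = 0.170884
e^{−rT} = e^{−0.033·0.9653} = 0.968647
N(d₁) = 0.672621,  N(d₂) = 0.567843
Call price V = S·N(d₁) − K·e^{−rT}·N(d₂) = 83.505901 − 64.728596 = 18.777305
φ(d₁) = (1/√(2π))·e^{−d₁²/2} = 0.360986
ν = S·φ(d₁)·√T = 44.032006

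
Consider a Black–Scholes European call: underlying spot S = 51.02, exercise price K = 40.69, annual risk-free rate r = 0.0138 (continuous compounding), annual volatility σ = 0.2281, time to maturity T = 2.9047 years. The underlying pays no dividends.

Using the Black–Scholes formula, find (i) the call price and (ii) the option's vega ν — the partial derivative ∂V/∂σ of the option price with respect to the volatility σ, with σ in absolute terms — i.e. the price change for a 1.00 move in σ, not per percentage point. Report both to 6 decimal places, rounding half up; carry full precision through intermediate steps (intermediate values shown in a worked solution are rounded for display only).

σ√T = 0.2281·√2.9047 = 0.388755
d₁ = (ln(S/K) + (r+σ²/2)T) / (σ√T) = (ln(51.02/40.69) + (0.0138+0.2281²/2)·2.9047) / 0.388755 = (0.226235 + 0.115650) / 0.388755 = 0.879437
d₂ = d₁ − σ√T = 0.879437 − 0.388755 = 0.490682
e^{−rT} = e^{−0.0138·2.9047} = 0.960708
N(d₁) = 0.810418,  N(d₂) = 0.688174
Call price V = S·N(d₁) − K·e^{−rT}·N(d₂) = 41.347514 − 26.901561 = 14.445953
φ(d₁) = (1/√(2π))·e^{−d₁²/2} = 0.270998
ν = S·φ(d₁)·√T = 23.564461

price = 14.445953
ν = 23.564461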